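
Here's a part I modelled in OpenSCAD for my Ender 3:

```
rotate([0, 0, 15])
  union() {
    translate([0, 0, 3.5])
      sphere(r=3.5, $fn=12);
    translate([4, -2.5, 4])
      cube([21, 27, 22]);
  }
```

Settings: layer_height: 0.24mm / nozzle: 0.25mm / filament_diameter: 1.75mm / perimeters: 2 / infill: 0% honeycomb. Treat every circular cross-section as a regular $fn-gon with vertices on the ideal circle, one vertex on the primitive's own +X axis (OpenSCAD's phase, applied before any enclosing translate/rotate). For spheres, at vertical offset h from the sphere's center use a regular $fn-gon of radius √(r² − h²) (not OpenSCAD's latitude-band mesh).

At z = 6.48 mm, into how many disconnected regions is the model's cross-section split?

At z = 6.48 mm: the r=3.5 sphere slices to a regular 12-gon of circumradius 1.836 (√(r²−h²) with h=2.98 from center); the cube at (4, -2.5) (footprint 21×27) is included at this height; Merging all regions: the 2 present regions are separate (no shared area or edge), so areas and boundary lengths simply add and each stays a separate island — 2 connected regions; (whole slice rotated 15° about Z — lengths, areas and connectivity unchanged). The result has 2 disconnected regions.

2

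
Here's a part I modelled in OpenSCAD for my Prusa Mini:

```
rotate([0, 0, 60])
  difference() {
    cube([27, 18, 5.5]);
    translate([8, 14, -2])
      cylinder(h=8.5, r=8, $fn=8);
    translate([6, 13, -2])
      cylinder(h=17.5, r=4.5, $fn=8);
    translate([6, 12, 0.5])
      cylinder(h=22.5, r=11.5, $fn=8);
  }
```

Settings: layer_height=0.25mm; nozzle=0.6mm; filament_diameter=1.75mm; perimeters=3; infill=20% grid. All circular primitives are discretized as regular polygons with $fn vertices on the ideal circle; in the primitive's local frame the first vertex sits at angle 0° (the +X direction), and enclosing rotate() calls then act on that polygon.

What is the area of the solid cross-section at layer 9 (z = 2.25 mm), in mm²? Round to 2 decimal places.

At z = 2.25 mm: the cube (footprint 27×18) is included at this height (area 486.00 mm²); the cylinder at (8, 14): section is a regular 8-gon, circumradius r=8 (area = (8/2)·8.000²·sin(360°/8) = 181.02 mm²); the r=4.5 cylinder at (6, 13) contributes a regular 8-gon of circumradius 4.5 (area = (8/2)·4.500²·sin(360°/8) = 57.28 mm²); the cylinder at (6, 12): section is a regular 8-gon, circumradius r=11.5 (area = (8/2)·11.500²·sin(360°/8) = 374.06 mm²); After the difference (first − rest): starting from the 27×18 cube (486.00 mm²), the r=8 cylinder at (8, 14) partially overlaps it — only the 147.88 mm² overlap (of its 181.02 mm²) is removed, clipping the outline; the r=4.5 cylinder at (6, 13) misses the remaining region (no effect); the r=11.5 cylinder at (6, 12) partially overlaps it — only the 104.72 mm² overlap (of its 374.06 mm²) is removed, clipping the outline — area = 233.40 mm²; (rotated 60° about Z; rotation is an isometry so areas/perimeters/island counts are preserved). Overall, the cross-section is a single solid region. Net area = 233.40 mm².

233.40 mm²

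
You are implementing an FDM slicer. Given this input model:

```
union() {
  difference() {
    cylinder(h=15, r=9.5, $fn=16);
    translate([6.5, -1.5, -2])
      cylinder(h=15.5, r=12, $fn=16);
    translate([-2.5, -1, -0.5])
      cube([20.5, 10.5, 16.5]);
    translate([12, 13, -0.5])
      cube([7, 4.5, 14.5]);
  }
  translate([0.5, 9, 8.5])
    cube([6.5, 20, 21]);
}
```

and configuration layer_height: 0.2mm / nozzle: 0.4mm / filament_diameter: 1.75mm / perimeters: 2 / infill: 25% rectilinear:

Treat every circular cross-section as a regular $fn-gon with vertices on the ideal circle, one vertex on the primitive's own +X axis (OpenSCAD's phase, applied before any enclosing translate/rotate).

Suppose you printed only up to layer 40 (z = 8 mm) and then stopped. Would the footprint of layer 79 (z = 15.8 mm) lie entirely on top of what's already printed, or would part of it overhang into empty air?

Compare the two slices. At z = 8: the cylinder: section is a regular 16-gon, circumradius r=9.5 (area = (16/2)·9.500²·sin(360°/16) = 276.30 mm²); the cylinder at (6.5, -1.5): section is a regular 16-gon, circumradius r=12 (area = (16/2)·12.000²·sin(360°/16) = 440.85 mm²); the cube at (-2.5, -1) is present — its section is the full 20.5×10.5 rectangle (area 215.25 mm²); the cube at (12, 13) is present — its section is the full 7×4.5 rectangle (area 31.50 mm²); After the difference (first − rest): starting from the r=9.5 cylinder (276.30 mm²), the r=12 cylinder at (6.5, -1.5) partially overlaps it — only the 208.90 mm² overlap (of its 440.85 mm²) is removed, clipping the outline; the 20.5×10.5 cube at (-2.5, -1) partially overlaps it — only the 5.36 mm² overlap (of its 215.25 mm²) is removed, clipping the outline; the 7×4.5 cube at (12, 13) misses the remaining region (no effect) — area = 62.04 mm²; the cube at (0.5, 9) is not intersected at this z (z outside [8.5, 29.5]); Taking the union: only the result so far is present, so the union is just that shape — area = 62.04 mm². At z = 15.8: the cylinder is not intersected at this z (z outside [0, 15]); the cylinder at (6.5, -1.5) is absent (z outside [-2, 13.5]); the cube at (-2.5, -1) (footprint 20.5×10.5) is included at this height (area 215.25 mm²); the cube at (12, 13) does not reach this height (z outside [-0.5, 14]); Subtracting the remaining from the first: the first operand is absent here, so nothing remains; the cube at (0.5, 9) (footprint 6.5×20) is included at this height (area 130.00 mm²); Combining (union): only the 6.5×20 cube at (0.5, 9) is present, so the union is just that shape — area = 130.00 mm². Checking containment: at z = 15.8 the cross-section extends beyond the z = 8 cross-section by about 130.00 mm².

part overhangs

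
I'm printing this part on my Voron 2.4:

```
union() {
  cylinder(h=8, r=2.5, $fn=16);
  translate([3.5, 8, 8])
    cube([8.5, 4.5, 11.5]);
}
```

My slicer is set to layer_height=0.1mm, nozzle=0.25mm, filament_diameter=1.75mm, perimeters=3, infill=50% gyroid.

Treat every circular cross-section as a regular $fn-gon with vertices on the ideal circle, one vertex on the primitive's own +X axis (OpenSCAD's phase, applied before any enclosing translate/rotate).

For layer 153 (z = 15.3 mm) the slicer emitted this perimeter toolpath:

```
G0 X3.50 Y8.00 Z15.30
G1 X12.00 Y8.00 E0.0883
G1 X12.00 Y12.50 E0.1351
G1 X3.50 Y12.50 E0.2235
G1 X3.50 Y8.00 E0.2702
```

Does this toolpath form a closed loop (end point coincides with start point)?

Start point (G0): (3.50, 8.00). End point (last G1): the path returns to the start — closed.

yes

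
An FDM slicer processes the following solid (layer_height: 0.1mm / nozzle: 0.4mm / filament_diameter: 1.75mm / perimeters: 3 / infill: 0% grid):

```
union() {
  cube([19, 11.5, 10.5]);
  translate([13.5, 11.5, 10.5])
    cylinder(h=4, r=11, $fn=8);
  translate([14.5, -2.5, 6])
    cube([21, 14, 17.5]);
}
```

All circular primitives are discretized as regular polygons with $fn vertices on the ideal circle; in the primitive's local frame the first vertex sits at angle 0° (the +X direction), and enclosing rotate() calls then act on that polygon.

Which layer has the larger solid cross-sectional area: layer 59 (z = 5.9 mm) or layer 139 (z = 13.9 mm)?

Layer 59 (z = 5.9): the cube is present — its section is the full 19×11.5 rectangle (area 218.50 mm²); the cylinder at (13.5, 11.5) does not reach this height (z outside [10.5, 14.5]); the cube at (14.5, -2.5) is absent (z outside [6, 23.5]); Combining (union): only the 19×11.5 cube is present, so the union is just that shape — area = 218.50 mm². So its area = 218.50 mm². Layer 139 (z = 13.9): the cube does not reach this height (z outside [0, 10.5]); the r=11 cylinder at (13.5, 11.5) gives a regular 8-gon of circumradius 11 (constant along its height) (area = (8/2)·11.000²·sin(360°/8) = 342.24 mm²); the 21×14 cube at (14.5, -2.5) contributes its full rectangle (area 294.00 mm²); Taking the union: the regions partially overlap — summed areas 636.24 mm² minus the doubly-counted overlap 74.77 mm² gives 561.47 mm² — area = 561.47 mm². So its area = 561.47 mm². Layer 139 is larger (561.47 vs 218.50 mm²).

layer 139 (z = 13.9 mm)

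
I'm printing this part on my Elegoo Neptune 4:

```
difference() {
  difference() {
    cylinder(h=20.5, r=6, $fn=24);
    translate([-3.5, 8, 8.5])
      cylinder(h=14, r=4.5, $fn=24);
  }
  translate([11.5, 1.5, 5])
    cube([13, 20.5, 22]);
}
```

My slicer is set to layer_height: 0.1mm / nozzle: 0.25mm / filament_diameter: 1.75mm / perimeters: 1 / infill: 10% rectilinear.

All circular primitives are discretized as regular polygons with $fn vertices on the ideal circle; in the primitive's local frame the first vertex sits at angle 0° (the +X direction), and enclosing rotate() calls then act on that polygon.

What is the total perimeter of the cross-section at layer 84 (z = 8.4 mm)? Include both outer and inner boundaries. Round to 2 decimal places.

At z = 8.4 mm: the r=6 cylinder contributes a regular 24-gon of circumradius 6 (perimeter = 2·24·6.000·sin(180°/24) = 37.59 mm); the cylinder at (-3.5, 8) does not reach this height (z outside [8.5, 22.5]); Subtracting the remaining from the first: none of the subtracted shapes is present at this height, so the r=6 cylinder is unchanged — boundary = 37.59 mm; the cube at (11.5, 1.5) is present — its section is the full 13×20.5 rectangle (perimeter 67.00 mm); Taking the first minus the rest: starting from that combined region, the 13×20.5 cube at (11.5, 1.5) misses the remaining region (no effect) — boundary = 37.59 mm. Overall, the cross-section is a single solid region. Total boundary length (outer) = 37.59 mm.

37.59 mm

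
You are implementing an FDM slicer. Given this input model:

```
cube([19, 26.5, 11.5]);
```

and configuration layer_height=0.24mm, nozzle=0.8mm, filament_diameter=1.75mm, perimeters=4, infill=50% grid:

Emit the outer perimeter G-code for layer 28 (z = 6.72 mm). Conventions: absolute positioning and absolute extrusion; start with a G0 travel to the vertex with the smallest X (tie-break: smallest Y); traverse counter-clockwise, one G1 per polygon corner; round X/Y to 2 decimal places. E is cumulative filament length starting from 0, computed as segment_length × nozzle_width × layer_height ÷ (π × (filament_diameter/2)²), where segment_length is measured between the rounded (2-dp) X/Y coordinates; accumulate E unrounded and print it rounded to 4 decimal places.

G0 X0.00 Y0.00 Z6.72
G1 X19.00 Y0.00 E1.5167
G1 X19.00 Y26.50 E3.6320
G1 X0.00 Y26.50 E5.1487
G1 X0.00 Y0.00 E7.2640

At z = 6.72 mm: the cube (footprint 19×26.5) is included at this height. The outline is a single polygon with 4 vertices. Extrusion per mm of travel: 0.8 × 0.24 / (π × 0.875²) = 0.079824. Accumulating E over each segment gives final E = 7.2640.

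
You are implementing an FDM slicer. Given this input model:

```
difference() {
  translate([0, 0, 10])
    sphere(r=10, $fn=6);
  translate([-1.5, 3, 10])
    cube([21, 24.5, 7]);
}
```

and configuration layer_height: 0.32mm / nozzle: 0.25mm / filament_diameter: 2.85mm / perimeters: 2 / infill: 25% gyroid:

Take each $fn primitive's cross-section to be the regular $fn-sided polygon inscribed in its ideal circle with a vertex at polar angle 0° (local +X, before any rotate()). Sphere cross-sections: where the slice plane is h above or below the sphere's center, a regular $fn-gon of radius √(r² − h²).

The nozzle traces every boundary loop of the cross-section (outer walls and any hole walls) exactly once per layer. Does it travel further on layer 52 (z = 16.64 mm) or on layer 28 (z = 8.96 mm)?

Layer 52 (z = 16.64): the r=10 sphere slices to a regular 6-gon of circumradius 7.477 (√(r²−h²) with h=6.64 from center) (perimeter = 2·6·7.477·sin(180°/6) = 44.86 mm); the cube at (-1.5, 3) is present — its section is the full 21×24.5 rectangle (perimeter 91.00 mm); Subtracting the remaining from the first: starting from the r=10 sphere, the 21×24.5 cube at (-1.5, 3) partially overlaps it — only the 21.69 mm² overlap (of its 514.50 mm²) is removed, clipping the outline — boundary = 46.33 mm. So its perimeter = 46.33 mm. Layer 28 (z = 8.96): the r=10 sphere slices to a regular 6-gon of circumradius 9.946 (√(r²−h²) with h=1.04 from center) (perimeter = 2·6·9.946·sin(180°/6) = 59.67 mm); the cube at (-1.5, 3) is not intersected at this z (z outside [10, 17]); Taking the first minus the rest: none of the subtracted shapes is present at this height, so the r=10 sphere is unchanged — boundary = 59.67 mm. So its perimeter = 59.67 mm. Layer 28 is larger (59.67 vs 46.33 mm).

layer 28 (z = 8.96 mm)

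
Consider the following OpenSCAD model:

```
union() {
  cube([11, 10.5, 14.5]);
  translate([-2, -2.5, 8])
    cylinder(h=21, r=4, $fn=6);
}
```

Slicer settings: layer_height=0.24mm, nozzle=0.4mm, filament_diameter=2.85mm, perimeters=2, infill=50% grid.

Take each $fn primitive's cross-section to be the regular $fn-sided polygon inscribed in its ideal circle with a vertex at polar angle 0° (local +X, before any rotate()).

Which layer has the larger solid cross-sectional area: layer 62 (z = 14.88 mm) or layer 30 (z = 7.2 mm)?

layer 30 (z = 7.2 mm)

Layer 62 (z = 14.88): the cube is not intersected at this z (z outside [0, 14.5]); the r=4 cylinder at (-2, -2.5) gives a regular 6-gon of circumradius 4 (constant along its height) (area = (6/2)·4.000²·sin(360°/6) = 41.57 mm²); Taking the union: only the r=4 cylinder at (-2, -2.5) is present, so the union is just that shape — area = 41.57 mm². So its area = 41.57 mm². Layer 30 (z = 7.2): the cube is present — its section is the full 11×10.5 rectangle (area 115.50 mm²); the cylinder at (-2, -2.5) is absent (z outside [8, 29]); Taking the union: only the 11×10.5 cube is present, so the union is just that shape — area = 115.50 mm². So its area = 115.50 mm². Layer 30 is larger (115.50 vs 41.57 mm²).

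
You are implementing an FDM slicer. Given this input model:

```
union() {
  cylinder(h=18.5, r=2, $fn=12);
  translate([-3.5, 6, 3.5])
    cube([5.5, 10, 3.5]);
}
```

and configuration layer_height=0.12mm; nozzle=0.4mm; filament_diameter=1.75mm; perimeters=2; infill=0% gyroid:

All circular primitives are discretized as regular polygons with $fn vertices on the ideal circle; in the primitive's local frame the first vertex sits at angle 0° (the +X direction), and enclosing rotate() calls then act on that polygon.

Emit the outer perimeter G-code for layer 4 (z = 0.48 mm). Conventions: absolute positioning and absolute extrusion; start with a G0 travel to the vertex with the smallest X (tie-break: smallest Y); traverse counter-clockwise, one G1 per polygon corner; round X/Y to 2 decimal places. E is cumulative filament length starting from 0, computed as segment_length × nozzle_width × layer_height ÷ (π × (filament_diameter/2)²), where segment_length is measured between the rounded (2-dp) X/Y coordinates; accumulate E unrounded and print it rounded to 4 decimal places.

G0 X-2.00 Y0.00 Z0.48
G1 X-1.73 Y-1.00 E0.0207
G1 X-1.00 Y-1.73 E0.0413
G1 X0.00 Y-2.00 E0.0619
G1 X1.00 Y-1.73 E0.0826
G1 X1.73 Y-1.00 E0.1032
G1 X2.00 Y0.00 E0.1239
G1 X1.73 Y1.00 E0.1446
G1 X1.00 Y1.73 E0.1652
G1 X0.00 Y2.00 E0.1858
G1 X-1.00 Y1.73 E0.2065
G1 X-1.73 Y1.00 E0.2271
G1 X-2.00 Y0.00 E0.2478

At z = 0.48 mm: the r=2 cylinder gives a regular 12-gon of circumradius 2 (constant along its height); the cube at (-3.5, 6) is absent (z outside [3.5, 7]); Combining (union): only the r=2 cylinder is present, so the union is just that shape — 1 connected region. The outline is a single polygon with 12 vertices. Extrusion per mm of travel: 0.4 × 0.12 / (π × 0.875²) = 0.019956. Accumulating E over each segment gives final E = 0.2478.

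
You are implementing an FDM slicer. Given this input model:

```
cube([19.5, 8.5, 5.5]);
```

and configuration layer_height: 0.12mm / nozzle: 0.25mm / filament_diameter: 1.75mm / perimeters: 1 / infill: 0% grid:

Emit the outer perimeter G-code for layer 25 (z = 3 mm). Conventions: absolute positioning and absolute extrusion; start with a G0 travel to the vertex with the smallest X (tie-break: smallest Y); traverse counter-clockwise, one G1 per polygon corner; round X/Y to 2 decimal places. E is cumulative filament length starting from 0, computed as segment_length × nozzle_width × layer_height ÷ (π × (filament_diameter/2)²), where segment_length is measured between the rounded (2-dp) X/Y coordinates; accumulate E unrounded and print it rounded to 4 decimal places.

G0 X0.00 Y0.00 Z3.00
G1 X19.50 Y0.00 E0.2432
G1 X19.50 Y8.50 E0.3492
G1 X0.00 Y8.50 E0.5924
G1 X0.00 Y0.00 E0.6985

At z = 3 mm: the 19.5×8.5 cube contributes its full rectangle. The outline is a single polygon with 4 vertices. Extrusion per mm of travel: 0.25 × 0.12 / (π × 0.875²) = 0.012473. Accumulating E over each segment gives final E = 0.6985.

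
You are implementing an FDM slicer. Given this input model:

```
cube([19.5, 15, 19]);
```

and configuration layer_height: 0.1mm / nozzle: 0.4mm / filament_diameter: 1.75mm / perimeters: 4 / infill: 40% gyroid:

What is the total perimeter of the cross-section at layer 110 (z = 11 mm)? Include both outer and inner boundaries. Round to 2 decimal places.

At z = 11 mm: the cube is present — its section is the full 19.5×15 rectangle (perimeter 69.00 mm). Overall, the cross-section is a single solid region. Total boundary length (outer) = 69.00 mm.

69.00 mm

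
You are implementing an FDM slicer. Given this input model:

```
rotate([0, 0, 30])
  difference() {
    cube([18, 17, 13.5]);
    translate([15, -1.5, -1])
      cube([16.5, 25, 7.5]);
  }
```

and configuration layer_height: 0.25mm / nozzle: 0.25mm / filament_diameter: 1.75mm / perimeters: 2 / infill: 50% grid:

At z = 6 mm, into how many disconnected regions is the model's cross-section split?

At z = 6 mm: the cube is present — its section is the full 18×17 rectangle; the cube at (15, -1.5) is present — its section is the full 16.5×25 rectangle; Subtracting the remaining from the first: starting from the 18×17 cube, the 16.5×25 cube at (15, -1.5) partially overlaps it — only the 51.00 mm² overlap (of its 412.50 mm²) is removed, clipping the outline — 1 connected region; (whole slice rotated 30° about Z — lengths, areas and connectivity unchanged). The result has 1 disconnected region.

1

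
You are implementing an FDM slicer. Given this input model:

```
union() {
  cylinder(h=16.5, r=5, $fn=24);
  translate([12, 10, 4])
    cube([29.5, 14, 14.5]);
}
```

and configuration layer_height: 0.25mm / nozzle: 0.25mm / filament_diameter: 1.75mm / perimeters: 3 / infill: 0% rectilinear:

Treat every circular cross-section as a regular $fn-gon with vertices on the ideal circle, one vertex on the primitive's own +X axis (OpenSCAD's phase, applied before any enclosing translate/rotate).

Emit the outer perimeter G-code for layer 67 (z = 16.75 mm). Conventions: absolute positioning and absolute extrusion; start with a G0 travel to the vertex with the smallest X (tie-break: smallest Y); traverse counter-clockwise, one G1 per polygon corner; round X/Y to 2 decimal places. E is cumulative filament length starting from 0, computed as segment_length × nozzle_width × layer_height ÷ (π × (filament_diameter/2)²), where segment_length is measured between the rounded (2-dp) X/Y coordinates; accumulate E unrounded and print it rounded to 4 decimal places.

G0 X12.00 Y10.00 Z16.75
G1 X41.50 Y10.00 E0.7665
G1 X41.50 Y24.00 E1.1303
G1 X12.00 Y24.00 E1.8969
G1 X12.00 Y10.00 E2.2606

At z = 16.75 mm: the cylinder is not intersected at this z (z outside [0, 16.5]); the 29.5×14 cube at (12, 10) contributes its full rectangle; Taking the union: only the 29.5×14 cube at (12, 10) is present, so the union is just that shape — 1 connected region. The outline is a single polygon with 4 vertices. Extrusion per mm of travel: 0.25 × 0.25 / (π × 0.875²) = 0.025984. Accumulating E over each segment gives final E = 2.2606.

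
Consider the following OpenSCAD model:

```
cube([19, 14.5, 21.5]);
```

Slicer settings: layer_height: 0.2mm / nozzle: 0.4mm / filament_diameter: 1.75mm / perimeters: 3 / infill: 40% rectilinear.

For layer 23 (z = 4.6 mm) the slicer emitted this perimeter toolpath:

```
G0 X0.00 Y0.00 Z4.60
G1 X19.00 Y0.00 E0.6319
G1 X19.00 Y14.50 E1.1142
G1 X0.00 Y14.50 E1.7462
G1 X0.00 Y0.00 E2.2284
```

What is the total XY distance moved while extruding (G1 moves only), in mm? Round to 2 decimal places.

67.00 mm

Sum the Euclidean lengths of each G1 segment: total = 67.00 mm.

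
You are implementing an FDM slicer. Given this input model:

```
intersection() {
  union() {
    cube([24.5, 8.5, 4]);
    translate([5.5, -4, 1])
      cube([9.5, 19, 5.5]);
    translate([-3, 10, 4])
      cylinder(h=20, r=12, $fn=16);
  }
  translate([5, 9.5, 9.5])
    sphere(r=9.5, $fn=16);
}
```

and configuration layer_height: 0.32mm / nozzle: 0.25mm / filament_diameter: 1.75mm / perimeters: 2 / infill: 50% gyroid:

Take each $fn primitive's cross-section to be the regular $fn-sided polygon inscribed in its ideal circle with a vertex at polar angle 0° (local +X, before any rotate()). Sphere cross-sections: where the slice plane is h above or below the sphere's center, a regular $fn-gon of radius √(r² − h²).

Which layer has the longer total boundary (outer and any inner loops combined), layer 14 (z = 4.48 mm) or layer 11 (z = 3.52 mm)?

layer 14 (z = 4.48 mm)

Layer 14 (z = 4.48): the cube does not reach this height (z outside [0, 4]); the cube at (5.5, -4) is present — its section is the full 9.5×19 rectangle (perimeter 57.00 mm); the r=12 cylinder at (-3, 10) gives a regular 16-gon of circumradius 12 (constant along its height) (perimeter = 2·16·12.000·sin(180°/16) = 74.91 mm); Taking the union: the regions partially overlap (shared area 33.96 mm²), so the edge portions inside another operand are dropped and the merged outline is re-measured after clipping — boundary = 101.63 mm; the sphere at (5, 9.5): section is a regular 16-gon, circumradius = √(r²−h²) = √(9.5²−5.02²) = 8.065 (perimeter = 2·16·8.065·sin(180°/16) = 50.35 mm); Taking the intersection: the r=9.5 sphere at (5, 9.5) partially overlaps that combined region; clipping to the common part keeps 194.23 mm² — boundary = 50.92 mm. So its perimeter = 50.92 mm. Layer 11 (z = 3.52): the 24.5×8.5 cube contributes its full rectangle (perimeter 66.00 mm); the cube at (5.5, -4) is present — its section is the full 9.5×19 rectangle (perimeter 57.00 mm); the cylinder at (-3, 10) does not reach this height (z outside [4, 24]); Taking the union: the regions partially overlap (shared area 80.75 mm²), so the edge portions inside another operand are dropped and the merged outline is re-measured after clipping — boundary = 87.00 mm; the r=9.5 sphere at (5, 9.5) slices to a regular 16-gon of circumradius 7.382 (√(r²−h²) with h=5.98 from center) (perimeter = 2·16·7.382·sin(180°/16) = 46.08 mm); After intersecting: the r=9.5 sphere at (5, 9.5) partially overlaps that combined region; clipping to the common part keeps 102.65 mm² — boundary = 43.95 mm. So its perimeter = 43.95 mm. Layer 14 is larger (50.92 vs 43.95 mm).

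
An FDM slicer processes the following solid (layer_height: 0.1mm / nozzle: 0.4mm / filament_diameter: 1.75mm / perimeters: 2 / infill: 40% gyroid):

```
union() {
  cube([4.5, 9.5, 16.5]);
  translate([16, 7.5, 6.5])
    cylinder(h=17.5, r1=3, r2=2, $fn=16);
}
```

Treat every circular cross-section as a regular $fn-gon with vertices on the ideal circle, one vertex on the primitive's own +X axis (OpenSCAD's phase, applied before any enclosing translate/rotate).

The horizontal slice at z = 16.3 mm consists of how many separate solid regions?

At z = 16.3 mm: the 4.5×9.5 cube contributes its full rectangle; the cone at (16, 7.5) (r1=3→r2=2) has section circumradius 2.440 here — a regular 16-gon; Merging all regions: the 2 present regions are separate (no shared area or edge), so areas and boundary lengths simply add and each stays a separate island — 2 connected regions. The result has 2 disconnected regions.

2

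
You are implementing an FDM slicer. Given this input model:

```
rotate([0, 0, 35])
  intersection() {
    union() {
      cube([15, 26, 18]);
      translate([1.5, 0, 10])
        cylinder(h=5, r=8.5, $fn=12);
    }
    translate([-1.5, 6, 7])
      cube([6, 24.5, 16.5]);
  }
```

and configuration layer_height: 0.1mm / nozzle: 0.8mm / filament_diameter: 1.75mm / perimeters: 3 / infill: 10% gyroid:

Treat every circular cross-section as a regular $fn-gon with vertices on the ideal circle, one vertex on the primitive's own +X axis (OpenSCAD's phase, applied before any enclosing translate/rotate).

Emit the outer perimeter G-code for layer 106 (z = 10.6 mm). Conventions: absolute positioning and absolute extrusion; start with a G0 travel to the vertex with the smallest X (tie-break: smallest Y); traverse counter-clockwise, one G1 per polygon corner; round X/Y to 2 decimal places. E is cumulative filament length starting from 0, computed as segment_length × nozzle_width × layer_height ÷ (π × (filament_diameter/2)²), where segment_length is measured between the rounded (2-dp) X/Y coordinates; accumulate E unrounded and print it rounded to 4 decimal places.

At z = 10.6 mm: the cube (footprint 15×26) is included at this height; the cylinder at (1.5, 0): section is a regular 12-gon, circumradius r=8.5; Taking the union: the regions partially overlap (shared area 66.64 mm²), so overlapping operands fuse into one piece — 1 connected region; the cube at (-1.5, 6) (footprint 6×24.5) is included at this height; Taking the intersection: the 6×24.5 cube at (-1.5, 6) partially overlaps that combined region; clipping to the common part keeps 92.85 mm² — 1 connected region; (whole slice rotated 35° about Z — lengths, areas and connectivity unchanged). The outline is a single polygon with 6 vertices. Extrusion per mm of travel: 0.8 × 0.1 / (π × 0.875²) = 0.033260. Accumulating E over each segment gives final E = 1.7178.

G0 X-14.91 Y21.30 Z10.60
G1 X-4.64 Y6.63 E0.5956
G1 X-5.64 Y5.44 E0.6473
G1 X-4.67 Y4.05 E0.7037
G1 X0.24 Y7.50 E0.9033
G1 X-11.23 Y23.88 E1.5684
G1 X-14.91 Y21.30 E1.7178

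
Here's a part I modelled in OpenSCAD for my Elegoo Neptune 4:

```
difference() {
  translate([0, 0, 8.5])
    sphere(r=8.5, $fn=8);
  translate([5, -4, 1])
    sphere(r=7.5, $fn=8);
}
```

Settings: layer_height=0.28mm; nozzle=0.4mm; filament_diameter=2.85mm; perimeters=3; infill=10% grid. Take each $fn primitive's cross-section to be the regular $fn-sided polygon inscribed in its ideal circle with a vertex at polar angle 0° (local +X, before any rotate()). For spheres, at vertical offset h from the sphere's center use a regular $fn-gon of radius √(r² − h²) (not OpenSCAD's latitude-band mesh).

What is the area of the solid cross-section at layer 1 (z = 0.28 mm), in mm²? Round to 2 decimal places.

At z = 0.28 mm: the sphere: section is a regular 8-gon, circumradius = √(r²−h²) = √(8.5²−8.22²) = 2.164 (area = (8/2)·2.164²·sin(360°/8) = 13.24 mm²); the r=7.5 sphere at (5, -4) slices to a regular 8-gon of circumradius 7.465 (√(r²−h²) with h=0.72 from center) (area = (8/2)·7.465²·sin(360°/8) = 157.63 mm²); After the difference (first − rest): starting from the r=8.5 sphere (13.24 mm²), the r=7.5 sphere at (5, -4) partially overlaps it — only the 9.18 mm² overlap (of its 157.63 mm²) is removed, clipping the outline — area = 4.06 mm². Overall, the cross-section is a single solid region. Net area = 4.06 mm².

4.06 mm²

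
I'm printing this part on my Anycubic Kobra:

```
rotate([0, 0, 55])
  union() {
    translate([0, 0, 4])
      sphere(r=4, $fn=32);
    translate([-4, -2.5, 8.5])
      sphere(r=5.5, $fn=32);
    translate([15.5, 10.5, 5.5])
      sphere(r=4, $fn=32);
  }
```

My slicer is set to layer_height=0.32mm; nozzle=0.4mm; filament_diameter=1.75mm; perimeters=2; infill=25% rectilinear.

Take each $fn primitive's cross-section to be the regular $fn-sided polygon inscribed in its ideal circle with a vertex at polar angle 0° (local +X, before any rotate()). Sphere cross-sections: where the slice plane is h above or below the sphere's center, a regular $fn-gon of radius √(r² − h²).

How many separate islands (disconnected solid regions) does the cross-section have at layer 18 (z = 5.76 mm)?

2

At z = 5.76 mm: the sphere: section is a regular 32-gon, circumradius = √(r²−h²) = √(4²−1.76²) = 3.592; the sphere at (-4, -2.5): section is a regular 32-gon, circumradius = √(r²−h²) = √(5.5²−2.74²) = 4.769; the sphere at (15.5, 10.5): section is a regular 32-gon, circumradius = √(r²−h²) = √(4²−0.26²) = 3.992; Merging all regions: the regions partially overlap (shared area 17.11 mm²), so overlapping operands fuse into one piece — 2 connected regions; (rotated 55° about Z; rotation is an isometry so areas/perimeters/island counts are preserved). Overall, the cross-section has 2 separate islands. Island count = 2.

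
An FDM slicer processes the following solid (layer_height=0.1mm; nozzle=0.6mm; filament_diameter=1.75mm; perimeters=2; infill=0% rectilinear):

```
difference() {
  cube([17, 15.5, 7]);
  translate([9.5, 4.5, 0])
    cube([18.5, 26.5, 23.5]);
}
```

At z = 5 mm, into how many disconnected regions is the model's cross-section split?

At z = 5 mm: the 17×15.5 cube contributes its full rectangle; the cube at (9.5, 4.5) is present — its section is the full 18.5×26.5 rectangle; After the difference (first − rest): starting from the 17×15.5 cube, the 18.5×26.5 cube at (9.5, 4.5) partially overlaps it — only the 82.50 mm² overlap (of its 490.25 mm²) is removed, clipping the outline — 1 connected region. The result has 1 disconnected region.

1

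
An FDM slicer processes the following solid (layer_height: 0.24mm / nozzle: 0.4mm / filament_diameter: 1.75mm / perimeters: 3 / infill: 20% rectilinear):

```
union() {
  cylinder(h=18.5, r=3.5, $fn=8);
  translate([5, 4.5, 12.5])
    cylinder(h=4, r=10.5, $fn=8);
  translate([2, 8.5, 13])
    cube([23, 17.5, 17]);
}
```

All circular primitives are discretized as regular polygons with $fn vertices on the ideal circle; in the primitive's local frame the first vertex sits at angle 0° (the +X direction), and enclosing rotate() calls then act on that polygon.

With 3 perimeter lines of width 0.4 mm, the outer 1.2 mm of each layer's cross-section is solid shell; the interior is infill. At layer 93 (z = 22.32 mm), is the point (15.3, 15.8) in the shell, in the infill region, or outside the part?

At z = 22.32 mm: the cylinder is not intersected at this z (z outside [0, 18.5]); the cylinder at (5, 4.5) does not reach this height (z outside [12.5, 16.5]); the cube at (2, 8.5) is present — its section is the full 23×17.5 rectangle; Merging all regions: only the 23×17.5 cube at (2, 8.5) is present, so the union is just that shape — 1 connected region. Overall, the cross-section is a single solid region. The nearest boundary edge runs (2.00, 8.50)→(25.00, 8.50); distance from the point to it = 7.30 mm. The point is inside the cross-section and 7.30 mm from the nearest boundary — more than the 1.2 mm shell width (3 × 0.4), so it's in the infill interior.

infill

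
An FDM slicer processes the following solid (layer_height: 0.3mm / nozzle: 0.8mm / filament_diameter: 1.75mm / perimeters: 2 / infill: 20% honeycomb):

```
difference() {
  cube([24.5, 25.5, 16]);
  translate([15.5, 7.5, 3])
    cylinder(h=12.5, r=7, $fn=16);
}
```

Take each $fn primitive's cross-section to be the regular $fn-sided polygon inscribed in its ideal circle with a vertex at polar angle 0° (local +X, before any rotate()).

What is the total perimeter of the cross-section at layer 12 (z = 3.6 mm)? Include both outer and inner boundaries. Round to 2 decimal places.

143.70 mm

At z = 3.6 mm: the cube (footprint 24.5×25.5) is included at this height (perimeter 100.00 mm); the r=7 cylinder at (15.5, 7.5) contributes a regular 16-gon of circumradius 7 (perimeter = 2·16·7.000·sin(180°/16) = 43.70 mm); Subtracting the remaining from the first: starting from the 24.5×25.5 cube, the r=7 cylinder at (15.5, 7.5) lies wholly inside it (removes its full 150.01 mm² and its 43.70 mm outline becomes a hole wall) — boundary (outer + 1 inner loop) = 143.70 mm. Overall, the cross-section is one region with 1 hole. Total boundary length (outer + inner) = 143.70 mm.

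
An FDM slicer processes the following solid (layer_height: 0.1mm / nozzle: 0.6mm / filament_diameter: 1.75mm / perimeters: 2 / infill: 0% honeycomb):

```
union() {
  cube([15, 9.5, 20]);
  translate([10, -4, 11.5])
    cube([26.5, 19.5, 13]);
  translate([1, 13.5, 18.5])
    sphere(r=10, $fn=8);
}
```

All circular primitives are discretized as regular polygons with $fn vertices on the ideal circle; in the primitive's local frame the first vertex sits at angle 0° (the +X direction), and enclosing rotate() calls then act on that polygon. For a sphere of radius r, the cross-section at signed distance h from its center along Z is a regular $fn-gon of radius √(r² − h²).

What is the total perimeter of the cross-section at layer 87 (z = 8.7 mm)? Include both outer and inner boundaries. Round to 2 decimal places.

61.18 mm

At z = 8.7 mm: the cube (footprint 15×9.5) is included at this height (perimeter 49.00 mm); the cube at (10, -4) does not reach this height (z outside [11.5, 24.5]); the sphere at (1, 13.5): section is a regular 8-gon, circumradius = √(r²−h²) = √(10²−9.8²) = 1.990 (perimeter = 2·8·1.990·sin(180°/8) = 12.18 mm); Merging all regions: the 2 present regions are separate (no shared area or edge), so areas and boundary lengths simply add and each stays a separate island — boundary = 61.18 mm. Overall, the cross-section has 2 separate islands. Total boundary length (outer) = 61.18 mm.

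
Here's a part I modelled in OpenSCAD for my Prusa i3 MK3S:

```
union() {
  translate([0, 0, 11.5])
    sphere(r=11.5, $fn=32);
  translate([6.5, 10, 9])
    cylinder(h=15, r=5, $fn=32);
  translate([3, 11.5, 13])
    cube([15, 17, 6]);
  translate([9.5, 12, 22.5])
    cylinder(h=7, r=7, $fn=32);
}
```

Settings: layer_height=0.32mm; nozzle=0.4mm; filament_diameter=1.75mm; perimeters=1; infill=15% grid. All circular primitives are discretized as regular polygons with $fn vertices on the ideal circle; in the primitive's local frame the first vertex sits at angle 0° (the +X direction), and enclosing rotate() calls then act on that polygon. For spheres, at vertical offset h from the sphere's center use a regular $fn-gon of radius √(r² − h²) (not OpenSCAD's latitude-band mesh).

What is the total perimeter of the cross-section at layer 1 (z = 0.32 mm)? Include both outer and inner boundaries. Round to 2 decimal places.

At z = 0.32 mm: the sphere: section is a regular 32-gon, circumradius = √(r²−h²) = √(11.5²−11.18²) = 2.694 (perimeter = 2·32·2.694·sin(180°/32) = 16.90 mm); the cylinder at (6.5, 10) does not reach this height (z outside [9, 24]); the cube at (3, 11.5) is not intersected at this z (z outside [13, 19]); the cylinder at (9.5, 12) is not intersected at this z (z outside [22.5, 29.5]); Taking the union: only the r=11.5 sphere is present, so the union is just that shape — boundary = 16.90 mm. Overall, the cross-section is a single solid region. Total boundary length (outer) = 16.90 mm.

16.90 mm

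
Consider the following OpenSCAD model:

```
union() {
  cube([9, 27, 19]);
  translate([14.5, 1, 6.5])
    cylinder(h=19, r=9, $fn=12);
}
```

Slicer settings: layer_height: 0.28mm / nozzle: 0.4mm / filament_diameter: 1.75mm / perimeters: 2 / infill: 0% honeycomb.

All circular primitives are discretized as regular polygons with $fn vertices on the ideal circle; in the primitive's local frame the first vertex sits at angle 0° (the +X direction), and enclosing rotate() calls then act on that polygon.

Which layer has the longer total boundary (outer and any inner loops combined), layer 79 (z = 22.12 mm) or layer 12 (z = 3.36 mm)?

layer 12 (z = 3.36 mm)

Layer 79 (z = 22.12): the cube is absent (z outside [0, 19]); the r=9 cylinder at (14.5, 1) contributes a regular 12-gon of circumradius 9 (perimeter = 2·12·9.000·sin(180°/12) = 55.90 mm); Taking the union: only the r=9 cylinder at (14.5, 1) is present, so the union is just that shape — boundary = 55.90 mm. So its perimeter = 55.90 mm. Layer 12 (z = 3.36): the cube (footprint 9×27) is included at this height (perimeter 72.00 mm); the cylinder at (14.5, 1) is absent (z outside [6.5, 25.5]); Merging all regions: only the 9×27 cube is present, so the union is just that shape — boundary = 72.00 mm. So its perimeter = 72.00 mm. Layer 12 is larger (72.00 vs 55.90 mm).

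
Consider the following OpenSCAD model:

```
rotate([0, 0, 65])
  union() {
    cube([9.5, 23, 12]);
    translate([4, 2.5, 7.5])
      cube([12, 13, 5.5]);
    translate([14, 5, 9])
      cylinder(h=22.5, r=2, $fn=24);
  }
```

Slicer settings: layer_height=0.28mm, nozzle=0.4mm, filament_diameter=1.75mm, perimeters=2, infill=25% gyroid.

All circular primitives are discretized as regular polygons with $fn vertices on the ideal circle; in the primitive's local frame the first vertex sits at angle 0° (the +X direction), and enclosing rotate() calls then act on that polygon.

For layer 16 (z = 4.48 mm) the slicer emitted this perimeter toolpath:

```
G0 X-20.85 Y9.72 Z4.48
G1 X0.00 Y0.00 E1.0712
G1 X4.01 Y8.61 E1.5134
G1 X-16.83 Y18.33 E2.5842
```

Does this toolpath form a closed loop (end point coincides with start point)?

Start point (G0): (-20.85, 9.72). End point (last G1): the path does not return to the start — open.

no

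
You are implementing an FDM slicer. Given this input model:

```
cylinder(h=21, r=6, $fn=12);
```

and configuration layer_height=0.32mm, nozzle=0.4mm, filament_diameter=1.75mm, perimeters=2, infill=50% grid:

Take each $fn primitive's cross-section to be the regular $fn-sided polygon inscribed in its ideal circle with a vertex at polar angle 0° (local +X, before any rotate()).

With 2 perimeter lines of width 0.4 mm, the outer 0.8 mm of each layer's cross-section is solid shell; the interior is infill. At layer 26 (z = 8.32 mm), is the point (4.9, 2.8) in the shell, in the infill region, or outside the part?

At z = 8.32 mm: the r=6 cylinder contributes a regular 12-gon of circumradius 6. Overall, the cross-section is a single solid region. The nearest boundary edge runs (6.00, 0.00)→(5.20, 3.00); distance from the point to it = 0.34 mm. The point is inside the cross-section, 0.34 mm from the nearest boundary — within the 0.8 mm shell band (2 × 0.4).

shell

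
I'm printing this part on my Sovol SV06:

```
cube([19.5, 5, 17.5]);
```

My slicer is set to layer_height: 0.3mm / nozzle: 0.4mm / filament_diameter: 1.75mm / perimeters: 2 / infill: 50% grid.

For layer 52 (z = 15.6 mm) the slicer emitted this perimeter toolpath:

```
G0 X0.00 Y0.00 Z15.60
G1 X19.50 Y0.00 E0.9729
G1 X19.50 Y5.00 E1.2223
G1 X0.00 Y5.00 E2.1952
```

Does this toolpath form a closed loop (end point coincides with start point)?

Start point (G0): (0.00, 0.00). End point (last G1): the path does not return to the start — open.

no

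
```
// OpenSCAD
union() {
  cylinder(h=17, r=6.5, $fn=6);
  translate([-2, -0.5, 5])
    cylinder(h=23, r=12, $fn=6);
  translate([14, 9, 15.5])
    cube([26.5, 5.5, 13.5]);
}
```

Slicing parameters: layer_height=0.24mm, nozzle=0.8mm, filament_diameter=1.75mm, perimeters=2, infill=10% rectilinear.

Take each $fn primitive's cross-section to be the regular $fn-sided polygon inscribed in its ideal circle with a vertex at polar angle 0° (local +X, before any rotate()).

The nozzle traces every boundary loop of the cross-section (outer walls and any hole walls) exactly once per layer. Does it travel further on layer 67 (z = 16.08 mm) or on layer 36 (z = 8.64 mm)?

Layer 67 (z = 16.08): the cylinder: section is a regular 6-gon, circumradius r=6.5 (perimeter = 2·6·6.500·sin(180°/6) = 39.00 mm); the r=12 cylinder at (-2, -0.5) contributes a regular 6-gon of circumradius 12 (perimeter = 2·6·12.000·sin(180°/6) = 72.00 mm); the cube at (14, 9) is present — its section is the full 26.5×5.5 rectangle (perimeter 64.00 mm); Taking the union: the regions partially overlap (shared area 109.77 mm²), so the edge portions inside another operand are dropped and the merged outline is re-measured after clipping — boundary = 136.00 mm. So its perimeter = 136.00 mm. Layer 36 (z = 8.64): the r=6.5 cylinder contributes a regular 6-gon of circumradius 6.5 (perimeter = 2·6·6.500·sin(180°/6) = 39.00 mm); the cylinder at (-2, -0.5): section is a regular 6-gon, circumradius r=12 (perimeter = 2·6·12.000·sin(180°/6) = 72.00 mm); the cube at (14, 9) does not reach this height (z outside [15.5, 29]); Taking the union: the r=6.5 cylinder lies entirely inside the r=12 cylinder at (-2, -0.5), so the union is just the r=12 cylinder at (-2, -0.5) — boundary = 72.00 mm. So its perimeter = 72.00 mm. Layer 67 is larger (136.00 vs 72.00 mm).

layer 67 (z = 16.08 mm)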